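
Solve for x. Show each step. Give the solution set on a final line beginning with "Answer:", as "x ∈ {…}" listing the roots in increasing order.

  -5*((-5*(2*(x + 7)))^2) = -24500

Step 1. [-5*((-5*(2*(x + 7)))^2) = -24500] leading coefficient -5: divide by -5 ⇒ div: (-5*(2*(x + 7)))^2 = 4900.
Step 2. [(-5*(2*(x + 7)))^2 = 4900] √ both sides: 4900 ≥ 0 gives two branches, so sqrt: -5*(2*(x + 7)) = 70 or -70.
Step 3. [-5*(2*(x + 7)) = 70 or -70] divide by the outer -5. So div: 2*(x + 7) = -14 or 14.
Step 4. [2*(x + 7) = -14 or 14] 2 out front; divide by 2 ⇒ div: x + 7 = -7 or 7.
Step 5. [x + 7 = -7 or 7] the outer +7 inverts by subtracting 7 ⇒ sub: x = -14 or 0.

Answer: x ∈ {-14, 0}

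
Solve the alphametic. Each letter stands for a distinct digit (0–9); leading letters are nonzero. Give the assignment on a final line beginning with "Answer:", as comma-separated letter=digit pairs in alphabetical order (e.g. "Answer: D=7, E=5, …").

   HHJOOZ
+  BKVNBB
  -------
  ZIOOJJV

Step 1. [col 1: Z + B ≡ V (mod 10)] several values work for Z in column 1 (Z + B ≡ V (mod 10), carry-in 0); try Z=1. So Z=1.
Step 2. [col 1: Z + B ≡ V (mod 10)] V=5 is one option consistent with column 1 (Z + B ≡ V (mod 10), carry-in 0) — take it ⇒ V=5.
Step 3. [col 1: Z + B ≡ V (mod 10)] in column 1 we have Z+B≡V with carry-in 0; given Z=1, V=5 and digits 1,5 already taken and all letters distinct, that pins B to 4 ⇒ B=4.
Step 4. [col 2: O + B ≡ J (mod 10)] column 2 (O + B ≡ J (mod 10), carry-in 0) doesn't pin J yet; pick J=0 and continue ⇒ J=0.
Step 5. [col 2: O + B ≡ J (mod 10)] column 2 reads O+B+carry(0)=J with B=4, J=0; with digits 0,1,4,5 already taken and all letters distinct, the only value for O is 6 ⇒ O=6.
Step 6. [col 3: O + N ≡ J (mod 10)] in column 3 we have O+N≡J with carry-in 1; given O=6, J=0 and digits 0,1,4,5,6 already taken and all letters distinct, that pins N to 3, so N=3.
Step 7. [col 5: H + K ≡ O (mod 10)] K=9 is one option consistent with column 5 (H + K ≡ O (mod 10), carry-in 0) — take it. So K=9.
Step 8. [col 5: H + K ≡ O (mod 10)] column 5 reads H+K+carry(0)=O with K=9, O=6; with digits 0,1,3,4,5,6,9 already taken and all letters distinct, the only value for H is 7. So H=7.
Step 9. [col 6: H + B ≡ I (mod 10)] column 6: given H=7, B=4, carry-in 1, and digits 0,1,3,4,5,6,7,9 already taken and all letters distinct, H+B≡I (mod 10) forces I=2, so I=2.

Answer: B=4, H=7, I=2, J=0, K=9, N=3, O=6, V=5, Z=1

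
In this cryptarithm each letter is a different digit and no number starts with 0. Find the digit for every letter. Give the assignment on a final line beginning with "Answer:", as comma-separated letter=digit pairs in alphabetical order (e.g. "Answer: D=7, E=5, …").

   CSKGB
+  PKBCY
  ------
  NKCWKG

Step 1. [col 1: B + Y ≡ G (mod 10)] several values work for G in column 1 (B + Y ≡ G (mod 10), carry-in 0); try G=3, so G=3.
Step 2. [N] the sum has 6 digits but both addends have 5; that extra leading digit N is the final carry, namely 1. So N=1.
Step 3. [col 1: B + Y ≡ G (mod 10)] no forcing yet in column 1 (carry-in 0); B=7 is free and consistent — try it, so B=7.
Step 4. [col 1: B + Y ≡ G (mod 10)] column 1: given B=7, G=3, carry-in 0, and digits 1,3,7 already taken and all letters distinct, B+Y≡G (mod 10) forces Y=6, so Y=6.
Step 5. [col 2: G + C ≡ K (mod 10)] K=2 is one option consistent with column 2 (G + C ≡ K (mod 10), carry-in 1) — take it ⇒ K=2.
Step 6. [col 2: G + C ≡ K (mod 10)] from column 2 (G=3, K=2, carry-in 1, digits 1,2,3,6,7 already taken and all letters distinct): C must equal 8 ⇒ C=8.
Step 7. [col 3: K + B ≡ W (mod 10)] in column 3 we have K+B≡W with carry-in 1; given K=2, B=7 and digits 1,2,3,6,7,8 already taken and all letters distinct, that pins W to 0. So W=0.
Step 8. [col 4: S + K ≡ C (mod 10)] from column 4 (K=2, C=8, carry-in 1, digits 0,1,2,3,6,7,8 already taken and all letters distinct): S must equal 5, so S=5.
Step 9. [col 5: C + P ≡ K (mod 10)] column 5 reads C+P+carry(0)=K with C=8, K=2; with digits 0,1,2,3,5,6,7,8 already taken and all letters distinct, the only value for P is 4, so P=4.

Answer: B=7, C=8, G=3, K=2, N=1, P=4, S=5, W=0, Y=6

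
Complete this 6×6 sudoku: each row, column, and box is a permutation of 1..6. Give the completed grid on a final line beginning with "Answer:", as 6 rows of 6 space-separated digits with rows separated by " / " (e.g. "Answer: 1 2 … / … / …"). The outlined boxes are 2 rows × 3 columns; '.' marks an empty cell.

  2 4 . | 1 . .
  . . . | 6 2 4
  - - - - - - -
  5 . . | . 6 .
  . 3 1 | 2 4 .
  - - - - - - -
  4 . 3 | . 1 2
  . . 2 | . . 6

Step 1. [r5c4∈{5}] r5c4 is down to just 5, so r5c4=5.
Step 2. [r1c5∈{3,5}] 5 has one home in col 5: r1c5 ⇒ r1c5=5.
Step 3. [r6c2∈{1,5}] row 6 places 5 nowhere but r6c2, so r6c2=5.
Step 4. [r3c4∈{3}] r3c4 has the single candidate 3. So r3c4=3.
Step 5. [r2c1∈{1,3}] in row 2, 3 fits only at r2c1. So r2c1=3.
Step 6. [r1c3∈{6}] nothing but 6 survives at r1c3 ⇒ r1c3=6.
Step 7. [r6c1∈{1}] r6c1 has the single candidate 1. So r6c1=1.
Step 8. [r5c2∈{6}] r5c2 has the single candidate 6. So r5c2=6.
Step 9. [r3c3∈{4}] nothing but 4 survives at r3c3. So r3c3=4.
Step 10. [r3c2∈{2}] r3c2's peers cover all but 2 ⇒ r3c2=2.
Step 11. [r4c1∈{6}] r4c1's peers cover all but 6. So r4c1=6.
Step 12. [r6c4∈{4}] r6c4 is down to just 4. So r6c4=4.
Step 13. [r4c6∈{5}] r4c6 is down to just 5. So r4c6=5.
Step 14. [r3c6∈{1}] nothing but 1 survives at r3c6 ⇒ r3c6=1.
Step 15. [r2c3∈{5}] r2c3's peers cover all but 5, so r2c3=5.
Step 16. [r6c5∈{3}] r6c5 is down to just 3, so r6c5=3.
Step 17. [r2c2∈{1}] nothing but 1 survives at r2c2 ⇒ r2c2=1.
Step 18. [r1c6∈{3}] r1c6's peers cover all but 3 ⇒ r1c6=3.

Answer: 2 4 6 1 5 3 / 3 1 5 6 2 4 / 5 2 4 3 6 1 / 6 3 1 2 4 5 / 4 6 3 5 1 2 / 1 5 2 4 3 6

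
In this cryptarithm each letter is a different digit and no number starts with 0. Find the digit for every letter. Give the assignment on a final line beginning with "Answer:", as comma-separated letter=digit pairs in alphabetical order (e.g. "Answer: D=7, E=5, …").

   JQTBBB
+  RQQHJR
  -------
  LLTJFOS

Step 1. [L] adding two 6-digit numbers gives at most 6+1 digits, and here it does — L is that final carry and must be 1. So L=1.
Step 2. [col 1: B + R ≡ S (mod 10)] several values work for B in column 1 (B + R ≡ S (mod 10), carry-in 0); try B=2 ⇒ B=2.
Step 3. [col 1: B + R ≡ S (mod 10)] S=0 is one option consistent with column 1 (B + R ≡ S (mod 10), carry-in 0) — take it ⇒ S=0.
Step 4. [col 1: B + R ≡ S (mod 10)] in column 1 we have B+R≡S with carry-in 0; given B=2, S=0 and digits 0,1,2 already taken and all letters distinct, that pins R to 8 ⇒ R=8.
Step 5. [col 2: B + J ≡ O (mod 10)] J=3 is one option consistent with column 2 (B + J ≡ O (mod 10), carry-in 1) — take it, so J=3.
Step 6. [col 2: B + J ≡ O (mod 10)] column 2 reads B+J+carry(1)=O with B=2, J=3; with digits 0,1,2,3,8 already taken and all letters distinct, the only value for O is 6. So O=6.
Step 7. [col 3: B + H ≡ F (mod 10)] several values work for F in column 3 (B + H ≡ F (mod 10), carry-in 0); try F=7 ⇒ F=7.
Step 8. [col 3: B + H ≡ F (mod 10)] from column 3 (B=2, F=7, carry-in 0, digits 0,1,2,3,6,7,8 already taken and all letters distinct): H must equal 5, so H=5.
Step 9. [col 4: T + Q ≡ J (mod 10)] no forcing yet in column 4 (carry-in 0); Q=4 is free and consistent — try it, so Q=4.
Step 10. [col 4: T + Q ≡ J (mod 10)] in column 4 we have T+Q≡J with carry-in 0; given Q=4, J=3 and digits 0,1,2,3,4,5,6,7,8 already taken and all letters distinct, that pins T to 9, so T=9.

Answer: B=2, F=7, H=5, J=3, L=1, O=6, Q=4, R=8, S=0, T=9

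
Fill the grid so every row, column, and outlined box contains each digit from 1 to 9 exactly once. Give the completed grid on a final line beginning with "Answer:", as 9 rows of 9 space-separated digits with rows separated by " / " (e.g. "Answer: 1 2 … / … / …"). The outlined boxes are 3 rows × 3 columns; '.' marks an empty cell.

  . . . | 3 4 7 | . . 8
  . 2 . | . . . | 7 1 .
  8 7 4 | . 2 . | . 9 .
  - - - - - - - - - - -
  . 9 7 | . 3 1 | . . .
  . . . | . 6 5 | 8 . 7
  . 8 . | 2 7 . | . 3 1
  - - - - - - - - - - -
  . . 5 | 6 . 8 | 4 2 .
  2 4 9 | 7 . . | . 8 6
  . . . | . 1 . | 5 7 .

Step 1. [r6c3∈{6}] nothing but 6 survives at r6c3. So r6c3=6.
Step 2. [r1c2∈{1,5,6}] 5 has one home in col 2: r1c2, so r1c2=5.
Step 3. [r4c8∈{4,5,6}] col 8 places 5 nowhere but r4c8. So r4c8=5.
Step 4. [r2c3∈{3}] r2c3 has the single candidate 3 ⇒ r2c3=3.
Step 5. [r4c1∈{4}] nothing but 4 survives at r4c1, so r4c1=4.
Step 6. [r5c4∈{4,9}] r5c4 is the only open cell in row 5 admitting 9 ⇒ r5c4=9.
Step 7. [r1c8∈{6}] only 6 remains possible at r1c8, so r1c8=6.
Step 8. [r2c1∈{6,9}] across box 1, 6 lands solely at r2c1. So r2c1=6.
Step 9. [r9c1∈{3}] r9c1 is down to just 3 ⇒ r9c1=3.
Step 10. [r5c1∈{1}] r5c1 is down to just 1 ⇒ r5c1=1.
Step 11. [r7c9∈{3,9}] row 7 places 3 nowhere but r7c9 ⇒ r7c9=3.
Step 12. [r2c5∈{5,8,9}] across col 5, 8 lands solely at r2c5, so r2c5=8.
Step 13. [r2c4∈{5}] nothing but 5 survives at r2c4. So r2c4=5.
Step 14. [r9c6∈{2,4,9}] row 9 places 2 nowhere but r9c6. So r9c6=2.
Step 15. [r4c7∈{2,6}] 6 has one home in row 4: r4c7 ⇒ r4c7=6.
Step 16. [r5c8∈{4}] nothing but 4 survives at r5c8. So r5c8=4.
Step 17. [r9c4∈{4}] only 4 remains possible at r9c4 ⇒ r9c4=4.
Step 18. [r8c6∈{3}] r8c6 is down to just 3 ⇒ r8c6=3.
Step 19. [r4c4∈{8}] only 8 remains possible at r4c4 ⇒ r4c4=8.
Step 20. [r1c1∈{9}] only 9 remains possible at r1c1, so r1c1=9.
Step 21. [r3c9∈{5}] nothing but 5 survives at r3c9 ⇒ r3c9=5.
Step 22. [r7c2∈{1}] r7c2 is down to just 1 ⇒ r7c2=1.
Step 23. [r8c7∈{1}] only 1 remains possible at r8c7 ⇒ r8c7=1.
Step 24. [r8c5∈{5}] r8c5's peers cover all but 5, so r8c5=5.
Step 25. [r6c1∈{5}] r6c1 has the single candidate 5, so r6c1=5.
Step 26. [r2c6∈{9}] r2c6's peers cover all but 9 ⇒ r2c6=9.
Step 27. [r7c5∈{9}] r7c5 is down to just 9. So r7c5=9.
Step 28. [r2c9∈{4}] r2c9 has the single candidate 4 ⇒ r2c9=4.
Step 29. [r6c6∈{4}] r6c6 is down to just 4. So r6c6=4.
Step 30. [r4c9∈{2}] r4c9's peers cover all but 2. So r4c9=2.
Step 31. [r7c1∈{7}] nothing but 7 survives at r7c1 ⇒ r7c1=7.
Step 32. [r9c3∈{8}] nothing but 8 survives at r9c3 ⇒ r9c3=8.
Step 33. [r3c6∈{6}] nothing but 6 survives at r3c6. So r3c6=6.
Step 34. [r9c9∈{9}] only 9 remains possible at r9c9, so r9c9=9.
Step 35. [r5c2∈{3}] r5c2 has the single candidate 3. So r5c2=3.
Step 36. [r3c7∈{3}] only 3 remains possible at r3c7 ⇒ r3c7=3.
Step 37. [r1c3∈{1}] r1c3 has the single candidate 1. So r1c3=1.
Step 38. [r9c2∈{6}] r9c2's peers cover all but 6 ⇒ r9c2=6.
Step 39. [r6c7∈{9}] r6c7 is down to just 9. So r6c7=9.
Step 40. [r1c7∈{2}] only 2 remains possible at r1c7, so r1c7=2.
Step 41. [r3c4∈{1}] only 1 remains possible at r3c4, so r3c4=1.
Step 42. [r5c3∈{2}] r5c3 is down to just 2, so r5c3=2.

Answer: 9 5 1 3 4 7 2 6 8 / 6 2 3 5 8 9 7 1 4 / 8 7 4 1 2 6 3 9 5 / 4 9 7 8 3 1 6 5 2 / 1 3 2 9 6 5 8 4 7 / 5 8 6 2 7 4 9 3 1 / 7 1 5 6 9 8 4 2 3 / 2 4 9 7 5 3 1 8 6 / 3 6 8 4 1 2 5 7 9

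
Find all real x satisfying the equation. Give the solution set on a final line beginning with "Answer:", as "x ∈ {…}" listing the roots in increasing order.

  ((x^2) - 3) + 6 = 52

Step 1. [((x^2) - 3) + 6 = 52] the outer +6 inverts by subtracting 6. So sub: (x^2) - 3 = 46.
Step 2. [(x^2) - 3 = 46] 3 comes off first (add 3). So sub: x^2 = 49.
Step 3. [x^2 = 49] LHS squared, RHS 49 ≥ 0: apply √ (±), so sqrt: x = 7 or -7.

Answer: x ∈ {-7, 7}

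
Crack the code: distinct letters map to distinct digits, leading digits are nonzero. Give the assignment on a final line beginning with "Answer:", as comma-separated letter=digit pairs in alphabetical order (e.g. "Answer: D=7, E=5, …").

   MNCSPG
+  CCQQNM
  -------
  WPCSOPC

Step 1. [col 1: G + M ≡ C (mod 10)] column 1 (G + M ≡ C (mod 10), carry-in 0) doesn't pin C yet; pick C=4 and continue ⇒ C=4.
Step 2. [W] adding two 6-digit numbers gives at most 6+1 digits, and here it does — W is that final carry and must be 1. So W=1.
Step 3. [col 1: G + M ≡ C (mod 10)] M=8 is one option consistent with column 1 (G + M ≡ C (mod 10), carry-in 0) — take it, so M=8.
Step 4. [col 1: G + M ≡ C (mod 10)] column 1 reads G+M+carry(0)=C with M=8, C=4; with digits 1,4,8 already taken and all letters distinct, the only value for G is 6 ⇒ G=6.
Step 5. [col 2: P + N ≡ P (mod 10)] column 2 reads P+N+carry(1)=P with nothing yet; with digits 1,4,6,8 already taken and all letters distinct, the only value for N is 9. So N=9.
Step 6. [col 2: P + N ≡ P (mod 10)] column 2 (P + N ≡ P (mod 10), carry-in 1) doesn't pin P yet; pick P=3 and continue, so P=3.
Step 7. [col 3: S + Q ≡ O (mod 10)] in column 3 we have S+Q≡O with carry-in 1; given nothing yet and digits 1,3,4,6,8,9 already taken and all letters distinct, that pins O to 0 ⇒ O=0.
Step 8. [col 3: S + Q ≡ O (mod 10)] column 3 (S + Q ≡ O (mod 10), carry-in 1) doesn't pin S yet; pick S=2 and continue ⇒ S=2.
Step 9. [col 3: S + Q ≡ O (mod 10)] from column 3 (S=2, O=0, carry-in 1, digits 0,1,2,3,4,6,8,9 already taken and all letters distinct): Q must equal 7. So Q=7.

Answer: C=4, G=6, M=8, N=9, O=0, P=3, Q=7, S=2, W=1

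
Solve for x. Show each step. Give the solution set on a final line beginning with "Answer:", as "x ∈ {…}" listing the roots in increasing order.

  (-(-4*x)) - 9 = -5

Step 1. [(-(-4*x)) - 9 = -5] add 9: x sits inside (… - 9), so sub: -(-4*x) = 4.
Step 2. [-(-4*x) = 4] LHS negated; negate both sides, so neg: -4*x = -4.
Step 3. [-4*x = -4] LHS = -4·(…); ÷-4 both sides. So div: x = 1.

Answer: x ∈ {1}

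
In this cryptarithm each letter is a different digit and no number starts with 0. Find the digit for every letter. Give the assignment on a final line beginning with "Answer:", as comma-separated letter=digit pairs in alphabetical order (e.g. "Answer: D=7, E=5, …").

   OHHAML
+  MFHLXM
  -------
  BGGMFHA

Step 1. [col 1: L + M ≡ A (mod 10)] L=2 is one option consistent with column 1 (L + M ≡ A (mod 10), carry-in 0) — take it ⇒ L=2.
Step 2. [col 1: L + M ≡ A (mod 10)] column 1 (L + M ≡ A (mod 10), carry-in 0) doesn't pin M yet; pick M=8 and continue ⇒ M=8.
Step 3. [B] adding two 6-digit numbers gives at most 6+1 digits, and here it does — B is that final carry and must be 1. So B=1.
Step 4. [col 1: L + M ≡ A (mod 10)] from column 1 (L=2, M=8, carry-in 0, digits 1,2,8 already taken and all letters distinct): A must equal 0. So A=0.
Step 5. [col 2: M + X ≡ H (mod 10)] H=4 is one option consistent with column 2 (M + X ≡ H (mod 10), carry-in 1) — take it. So H=4.
Step 6. [col 2: M + X ≡ H (mod 10)] column 2 reads M+X+carry(1)=H with M=8, H=4; with digits 0,1,2,4,8 already taken and all letters distinct, the only value for X is 5 ⇒ X=5.
Step 7. [col 3: A + L ≡ F (mod 10)] from column 3 (A=0, L=2, carry-in 1, digits 0,1,2,4,5,8 already taken and all letters distinct): F must equal 3 ⇒ F=3.
Step 8. [col 5: H + F ≡ G (mod 10)] from column 5 (H=4, F=3, carry-in 0, digits 0,1,2,3,4,5,8 already taken and all letters distinct): G must equal 7. So G=7.
Step 9. [col 6: O + M ≡ G (mod 10)] column 6: given M=8, G=7, carry-in 0, and digits 0,1,2,3,4,5,7,8 already taken and all letters distinct, O+M≡G (mod 10) forces O=9 ⇒ O=9.

Answer: A=0, B=1, F=3, G=7, H=4, L=2, M=8, O=9, X=5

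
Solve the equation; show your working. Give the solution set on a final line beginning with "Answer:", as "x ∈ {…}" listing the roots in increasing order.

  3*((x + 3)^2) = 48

Step 1. [3*((x + 3)^2) = 48] 3 out front; divide by 3, so div: (x + 3)^2 = 16.
Step 2. [(x + 3)^2 = 16] √ both sides: 16 ≥ 0 gives two branches ⇒ sqrt: x + 3 = 4 or -4.
Step 3. [x + 3 = 4 or -4] peel the +3: subtract 3 from each side ⇒ sub: x = 1 or -7.

Answer: x ∈ {-7, 1}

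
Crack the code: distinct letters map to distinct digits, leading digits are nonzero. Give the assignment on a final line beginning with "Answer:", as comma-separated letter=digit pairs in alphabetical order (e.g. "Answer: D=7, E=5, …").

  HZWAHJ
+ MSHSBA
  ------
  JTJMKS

Step 1. [col 1: J + A ≡ S (mod 10)] column 1 (J + A ≡ S (mod 10), carry-in 0) doesn't pin J yet; pick J=5 and continue, so J=5.
Step 2. [col 1: J + A ≡ S (mod 10)] no forcing yet in column 1 (carry-in 0); A=8 is free and consistent — try it. So A=8.
Step 3. [col 1: J + A ≡ S (mod 10)] column 1 reads J+A+carry(0)=S with J=5, A=8; with digits 5,8 already taken and all letters distinct, the only value for S is 3 ⇒ S=3.
Step 4. [col 2: H + B ≡ K (mod 10)] K=7 is one option consistent with column 2 (H + B ≡ K (mod 10), carry-in 1) — take it, so K=7.
Step 5. [col 2: H + B ≡ K (mod 10)] H=4 is one option consistent with column 2 (H + B ≡ K (mod 10), carry-in 1) — take it, so H=4.
Step 6. [col 2: H + B ≡ K (mod 10)] column 2: given H=4, K=7, carry-in 1, and digits 3,4,5,7,8 already taken and all letters distinct, H+B≡K (mod 10) forces B=2. So B=2.
Step 7. [col 3: A + S ≡ M (mod 10)] column 3 reads A+S+carry(0)=M with A=8, S=3; with digits 2,3,4,5,7,8 already taken and all letters distinct, the only value for M is 1 ⇒ M=1.
Step 8. [col 4: W + H ≡ J (mod 10)] in column 4 we have W+H≡J with carry-in 1; given H=4, J=5 and digits 1,2,3,4,5,7,8 already taken and all letters distinct, that pins W to 0 ⇒ W=0.
Step 9. [col 5: Z + S ≡ T (mod 10)] in column 5 we have Z+S≡T with carry-in 0; given S=3 and digits 0,1,2,3,4,5,7,8 already taken and all letters distinct, that pins Z to 6 ⇒ Z=6.
Step 10. [col 5: Z + S ≡ T (mod 10)] from column 5 (Z=6, S=3, carry-in 0, digits 0,1,2,3,4,5,6,7,8 already taken and all letters distinct): T must equal 9 ⇒ T=9.

Answer: A=8, B=2, H=4, J=5, K=7, M=1, S=3, T=9, W=0, Z=6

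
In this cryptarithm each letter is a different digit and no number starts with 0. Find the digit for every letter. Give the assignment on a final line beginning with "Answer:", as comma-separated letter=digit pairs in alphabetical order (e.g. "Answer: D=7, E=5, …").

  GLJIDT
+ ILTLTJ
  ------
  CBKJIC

Step 1. [col 1: T + J ≡ C (mod 10)] T=5 is one option consistent with column 1 (T + J ≡ C (mod 10), carry-in 0) — take it ⇒ T=5.
Step 2. [col 1: T + J ≡ C (mod 10)] C=9 is one option consistent with column 1 (T + J ≡ C (mod 10), carry-in 0) — take it ⇒ C=9.
Step 3. [col 1: T + J ≡ C (mod 10)] column 1 reads T+J+carry(0)=C with T=5, C=9; with digits 5,9 already taken and all letters distinct, the only value for J is 4 ⇒ J=4.
Step 4. [col 2: D + T ≡ I (mod 10)] I=6 is one option consistent with column 2 (D + T ≡ I (mod 10), carry-in 0) — take it ⇒ I=6.
Step 5. [col 2: D + T ≡ I (mod 10)] column 2: given T=5, I=6, carry-in 0, and digits 4,5,6,9 already taken and all letters distinct, D+T≡I (mod 10) forces D=1 ⇒ D=1.
Step 6. [col 3: I + L ≡ J (mod 10)] column 3 reads I+L+carry(0)=J with I=6, J=4; with digits 1,4,5,6,9 already taken and all letters distinct, the only value for L is 8 ⇒ L=8.
Step 7. [col 4: J + T ≡ K (mod 10)] from column 4 (J=4, T=5, carry-in 1, digits 1,4,5,6,8,9 already taken and all letters distinct): K must equal 0. So K=0.
Step 8. [col 5: L + L ≡ B (mod 10)] from column 5 (L=8, carry-in 1, digits 0,1,4,5,6,8,9 already taken and all letters distinct): B must equal 7 ⇒ B=7.
Step 9. [col 6: G + I ≡ C (mod 10)] column 6 reads G+I+carry(1)=C with I=6, C=9; with digits 0,1,4,5,6,7,8,9 already taken and all letters distinct, the only value for G is 2 ⇒ G=2.

Answer: B=7, C=9, D=1, G=2, I=6, J=4, K=0, L=8, T=5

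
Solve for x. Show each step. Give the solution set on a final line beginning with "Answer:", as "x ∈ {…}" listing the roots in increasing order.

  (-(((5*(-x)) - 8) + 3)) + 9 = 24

Step 1. [(-(((5*(-x)) - 8) + 3)) + 9 = 24] the outer +9 inverts by subtracting 9 ⇒ sub: -(((5*(-x)) - 8) + 3) = 15.
Step 2. [-(((5*(-x)) - 8) + 3) = 15] flip signs both sides, so neg: ((5*(-x)) - 8) + 3 = -15.
Step 3. [((5*(-x)) - 8) + 3 = -15] +3 is outermost — subtract 3 both sides, so sub: (5*(-x)) - 8 = -18.
Step 4. [(5*(-x)) - 8 = -18] peel the -8: add 8 from each side, so sub: 5*(-x) = -10.
Step 5. [5*(-x) = -10] LHS = 5·(…); ÷5 both sides ⇒ div: -x = -2.
Step 6. [-x = -2] flip signs both sides. So neg: x = 2.

Answer: x ∈ {2}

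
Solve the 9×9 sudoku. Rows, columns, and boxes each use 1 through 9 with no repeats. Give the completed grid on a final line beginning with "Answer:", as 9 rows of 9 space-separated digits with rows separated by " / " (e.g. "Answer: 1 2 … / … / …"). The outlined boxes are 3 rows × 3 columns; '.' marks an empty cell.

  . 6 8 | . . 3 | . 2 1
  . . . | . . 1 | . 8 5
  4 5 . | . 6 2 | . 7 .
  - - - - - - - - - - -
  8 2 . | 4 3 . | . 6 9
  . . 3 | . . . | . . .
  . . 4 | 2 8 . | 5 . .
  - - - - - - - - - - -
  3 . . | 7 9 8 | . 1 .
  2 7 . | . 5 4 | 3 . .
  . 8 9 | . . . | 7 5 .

Step 1. [r5c1∈{1,5,6,7,9}] 5 has one home in col 1: r5c1. So r5c1=5.
Step 2. [r2c4∈{9}] r2c4's peers cover all but 9 ⇒ r2c4=9.
Step 3. [r9c6∈{6}] only 6 remains possible at r9c6, so r9c6=6.
Step 4. [r8c4∈{1}] r8c4's peers cover all but 1. So r8c4=1.
Step 5. [r5c7∈{1,2,4,8}] in col 7, 8 fits only at r5c7 ⇒ r5c7=8.
Step 6. [r7c7∈{2,4,6}] across col 7, 2 lands solely at r7c7, so r7c7=2.
Step 7. [r2c1∈{7}] r2c1's peers cover all but 7, so r2c1=7.
Step 8. [r1c1∈{9}] r1c1 is down to just 9. So r1c1=9.
Step 9. [r4c3∈{1,7}] in col 3, 7 fits only at r4c3. So r4c3=7.
Step 10. [r5c9∈{2,4,7}] r5c9 is the only open cell in row 5 admitting 2, so r5c9=2.
Step 11. [r2c5∈{4}] only 4 remains possible at r2c5. So r2c5=4.
Step 12. [r8c3∈{6}] nothing but 6 survives at r8c3 ⇒ r8c3=6.
Step 13. [r5c5∈{1,7}] 1 has one home in col 5: r5c5, so r5c5=1.
Step 14. [r6c2∈{1,9}] r6c2 is the only open cell in col 2 admitting 1. So r6c2=1.
Step 15. [r5c6∈{7,9}] in row 5, 7 fits only at r5c6, so r5c6=7.
Step 16. [r7c9∈{4,6}] across row 7, 6 lands solely at r7c9, so r7c9=6.
Step 17. [r6c9∈{3,7}] in row 6, 7 fits only at r6c9. So r6c9=7.
Step 18. [r4c6∈{5}] only 5 remains possible at r4c6 ⇒ r4c6=5.
Step 19. [r6c1∈{6}] only 6 remains possible at r6c1 ⇒ r6c1=6.
Step 20. [r4c7∈{1}] nothing but 1 survives at r4c7. So r4c7=1.
Step 21. [r8c9∈{8}] only 8 remains possible at r8c9 ⇒ r8c9=8.
Step 22. [r2c7∈{6}] only 6 remains possible at r2c7. So r2c7=6.
Step 23. [r9c9∈{4}] nothing but 4 survives at r9c9, so r9c9=4.
Step 24. [r1c5∈{7}] r1c5's peers cover all but 7. So r1c5=7.
Step 25. [r2c3∈{2}] r2c3 has the single candidate 2. So r2c3=2.
Step 26. [r1c4∈{5}] only 5 remains possible at r1c4 ⇒ r1c4=5.
Step 27. [r7c2∈{4}] nothing but 4 survives at r7c2 ⇒ r7c2=4.
Step 28. [r3c9∈{3}] r3c9 has the single candidate 3 ⇒ r3c9=3.
Step 29. [r9c5∈{2}] only 2 remains possible at r9c5 ⇒ r9c5=2.
Step 30. [r3c7∈{9}] nothing but 9 survives at r3c7, so r3c7=9.
Step 31. [r6c8∈{3}] r6c8's peers cover all but 3. So r6c8=3.
Step 32. [r5c2∈{9}] r5c2 has the single candidate 9 ⇒ r5c2=9.
Step 33. [r5c4∈{6}] nothing but 6 survives at r5c4 ⇒ r5c4=6.
Step 34. [r7c3∈{5}] r7c3's peers cover all but 5. So r7c3=5.
Step 35. [r6c6∈{9}] nothing but 9 survives at r6c6. So r6c6=9.
Step 36. [r3c3∈{1}] only 1 remains possible at r3c3, so r3c3=1.
Step 37. [r8c8∈{9}] r8c8 has the single candidate 9 ⇒ r8c8=9.
Step 38. [r5c8∈{4}] r5c8's peers cover all but 4. So r5c8=4.
Step 39. [r2c2∈{3}] r2c2 has the single candidate 3 ⇒ r2c2=3.
Step 40. [r1c7∈{4}] only 4 remains possible at r1c7. So r1c7=4.
Step 41. [r9c4∈{3}] r9c4 is down to just 3. So r9c4=3.
Step 42. [r3c4∈{8}] r3c4 is down to just 8, so r3c4=8.
Step 43. [r9c1∈{1}] r9c1 has the single candidate 1, so r9c1=1.

Answer: 9 6 8 5 7 3 4 2 1 / 7 3 2 9 4 1 6 8 5 / 4 5 1 8 6 2 9 7 3 / 8 2 7 4 3 5 1 6 9 / 5 9 3 6 1 7 8 4 2 / 6 1 4 2 8 9 5 3 7 / 3 4 5 7 9 8 2 1 6 / 2 7 6 1 5 4 3 9 8 / 1 8 9 3 2 6 7 5 4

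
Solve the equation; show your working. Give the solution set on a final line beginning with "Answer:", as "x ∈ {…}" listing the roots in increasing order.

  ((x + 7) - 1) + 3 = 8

Step 1. [((x + 7) - 1) + 3 = 8] subtract 3: x sits inside (… + 3) ⇒ sub: (x + 7) - 1 = 5.
Step 2. [(x + 7) - 1 = 5] add 1: x sits inside (… - 1). So sub: x + 7 = 6.
Step 3. [x + 7 = 6] peel the +7: subtract 7 from each side ⇒ sub: x = -1.

Answer: x ∈ {-1}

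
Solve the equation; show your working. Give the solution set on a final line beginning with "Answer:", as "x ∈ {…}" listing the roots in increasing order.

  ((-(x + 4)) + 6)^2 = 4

Step 1. [((-(x + 4)) + 6)^2 = 4] LHS squared, RHS 4 ≥ 0: apply √ (±). So sqrt: (-(x + 4)) + 6 = 2 or -2.
Step 2. [(-(x + 4)) + 6 = 2 or -2] 6 comes off first (subtract 6) ⇒ sub: -(x + 4) = -4 or -8.
Step 3. [-(x + 4) = -4 or -8] LHS negated; negate both sides, so neg: x + 4 = 4 or 8.
Step 4. [x + 4 = 4 or 8] 4 comes off first (subtract 4) ⇒ sub: x = 0 or 4.

Answer: x ∈ {0, 4}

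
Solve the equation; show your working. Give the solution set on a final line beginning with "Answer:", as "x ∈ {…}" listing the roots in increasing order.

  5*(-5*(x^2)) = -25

Step 1. [5*(-5*(x^2)) = -25] 5·(inner) — divide through by 5. So div: -5*(x^2) = -5.
Step 2. [-5*(x^2) = -5] divide by the outer -5 ⇒ div: x^2 = 1.
Step 3. [x^2 = 1] √ both sides: 1 ≥ 0 gives two branches, so sqrt: x = 1 or -1.

Answer: x ∈ {-1, 1}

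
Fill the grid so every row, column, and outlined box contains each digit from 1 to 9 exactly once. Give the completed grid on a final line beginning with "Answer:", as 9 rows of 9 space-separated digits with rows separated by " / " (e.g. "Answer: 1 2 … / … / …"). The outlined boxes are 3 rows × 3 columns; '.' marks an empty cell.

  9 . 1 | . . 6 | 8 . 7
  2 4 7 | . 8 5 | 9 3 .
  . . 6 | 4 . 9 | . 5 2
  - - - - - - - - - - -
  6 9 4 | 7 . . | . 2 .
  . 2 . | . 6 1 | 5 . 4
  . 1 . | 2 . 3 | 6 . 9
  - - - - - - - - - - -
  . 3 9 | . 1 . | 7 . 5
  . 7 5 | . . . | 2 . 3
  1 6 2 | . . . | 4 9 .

Step 1. [r4c6∈{8}] r4c6 has the single candidate 8, so r4c6=8.
Step 2. [r6c3∈{8}] r6c3's peers cover all but 8. So r6c3=8.
Step 3. [r8c6∈{4}] r8c6 has the single candidate 4. So r8c6=4.
Step 4. [r8c1∈{8}] r8c1 is down to just 8. So r8c1=8.
Step 5. [r1c4∈{3}] nothing but 3 survives at r1c4, so r1c4=3.
Step 6. [r9c5∈{3,5,7}] in row 9, 3 fits only at r9c5, so r9c5=3.
Step 7. [r9c9∈{8}] nothing but 8 survives at r9c9, so r9c9=8.
Step 8. [r6c1∈{5,7}] r6c1 is the only open cell in col 1 admitting 5 ⇒ r6c1=5.
Step 9. [r4c9∈{1}] nothing but 1 survives at r4c9. So r4c9=1.
Step 10. [r7c8∈{6}] r7c8 is down to just 6 ⇒ r7c8=6.
Step 11. [r5c1∈{3,7}] r5c1 is the only open cell in col 1 admitting 7 ⇒ r5c1=7.
Step 12. [r5c4∈{9}] r5c4 is down to just 9. So r5c4=9.
Step 13. [r4c5∈{5}] nothing but 5 survives at r4c5, so r4c5=5.
Step 14. [r6c8∈{7}] r6c8's peers cover all but 7, so r6c8=7.
Step 15. [r3c5∈{7}] r3c5 has the single candidate 7. So r3c5=7.
Step 16. [r7c4∈{8}] only 8 remains possible at r7c4 ⇒ r7c4=8.
Step 17. [r3c2∈{8}] only 8 remains possible at r3c2. So r3c2=8.
Step 18. [r9c6∈{7}] nothing but 7 survives at r9c6 ⇒ r9c6=7.
Step 19. [r7c1∈{4}] r7c1 has the single candidate 4 ⇒ r7c1=4.
Step 20. [r3c1∈{3}] r3c1 is down to just 3 ⇒ r3c1=3.
Step 21. [r5c8∈{8}] only 8 remains possible at r5c8, so r5c8=8.
Step 22. [r8c4∈{6}] r8c4's peers cover all but 6 ⇒ r8c4=6.
Step 23. [r1c8∈{4}] r1c8 is down to just 4. So r1c8=4.
Step 24. [r1c2∈{5}] r1c2 has the single candidate 5. So r1c2=5.
Step 25. [r5c3∈{3}] r5c3 is down to just 3 ⇒ r5c3=3.
Step 26. [r7c6∈{2}] r7c6 is down to just 2. So r7c6=2.
Step 27. [r9c4∈{5}] r9c4 has the single candidate 5. So r9c4=5.
Step 28. [r2c9∈{6}] r2c9's peers cover all but 6. So r2c9=6.
Step 29. [r8c8∈{1}] nothing but 1 survives at r8c8, so r8c8=1.
Step 30. [r2c4∈{1}] r2c4's peers cover all but 1. So r2c4=1.
Step 31. [r1c5∈{2}] only 2 remains possible at r1c5, so r1c5=2.
Step 32. [r4c7∈{3}] r4c7 has the single candidate 3. So r4c7=3.
Step 33. [r3c7∈{1}] nothing but 1 survives at r3c7. So r3c7=1.
Step 34. [r6c5∈{4}] nothing but 4 survives at r6c5 ⇒ r6c5=4.
Step 35. [r8c5∈{9}] r8c5 is down to just 9, so r8c5=9.

Answer: 9 5 1 3 2 6 8 4 7 / 2 4 7 1 8 5 9 3 6 / 3 8 6 4 7 9 1 5 2 / 6 9 4 7 5 8 3 2 1 / 7 2 3 9 6 1 5 8 4 / 5 1 8 2 4 3 6 7 9 / 4 3 9 8 1 2 7 6 5 / 8 7 5 6 9 4 2 1 3 / 1 6 2 5 3 7 4 9 8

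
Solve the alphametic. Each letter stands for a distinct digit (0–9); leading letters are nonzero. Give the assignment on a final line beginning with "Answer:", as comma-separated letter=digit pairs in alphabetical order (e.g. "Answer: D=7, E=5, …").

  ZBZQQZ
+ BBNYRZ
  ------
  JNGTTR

Step 1. [col 1: Z + Z ≡ R (mod 10)] no forcing yet in column 1 (carry-in 0); Z=4 is free and consistent — try it, so Z=4.
Step 2. [col 1: Z + Z ≡ R (mod 10)] column 1: given Z=4, carry-in 0, and digits 4 already taken and all letters distinct, Z+Z≡R (mod 10) forces R=8. So R=8.
Step 3. [col 2: Q + R ≡ T (mod 10)] several values work for Q in column 2 (Q + R ≡ T (mod 10), carry-in 0); try Q=3. So Q=3.
Step 4. [col 2: Q + R ≡ T (mod 10)] in column 2 we have Q+R≡T with carry-in 0; given Q=3, R=8 and digits 3,4,8 already taken and all letters distinct, that pins T to 1, so T=1.
Step 5. [col 3: Q + Y ≡ T (mod 10)] in column 3 we have Q+Y≡T with carry-in 1; given Q=3, T=1 and digits 1,3,4,8 already taken and all letters distinct, that pins Y to 7 ⇒ Y=7.
Step 6. [col 4: Z + N ≡ G (mod 10)] no forcing yet in column 4 (carry-in 1); N=5 is free and consistent — try it, so N=5.
Step 7. [col 4: Z + N ≡ G (mod 10)] in column 4 we have Z+N≡G with carry-in 1; given Z=4, N=5 and digits 1,3,4,5,7,8 already taken and all letters distinct, that pins G to 0. So G=0.
Step 8. [col 5: B + B ≡ N (mod 10)] from column 5 (N=5, carry-in 1, digits 0,1,3,4,5,7,8 already taken and all letters distinct): B must equal 2 ⇒ B=2.
Step 9. [col 6: Z + B ≡ J (mod 10)] in column 6 we have Z+B≡J with carry-in 0; given Z=4, B=2 and digits 0,1,2,3,4,5,7,8 already taken and all letters distinct, that pins J to 6 ⇒ J=6.

Answer: B=2, G=0, J=6, N=5, Q=3, R=8, T=1, Y=7, Z=4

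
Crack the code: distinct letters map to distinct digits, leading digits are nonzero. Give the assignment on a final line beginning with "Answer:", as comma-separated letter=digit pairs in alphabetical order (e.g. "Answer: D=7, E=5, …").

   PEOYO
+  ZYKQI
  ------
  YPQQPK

Step 1. [col 1: O + I ≡ K (mod 10)] no forcing yet in column 1 (carry-in 0); O=7 is free and consistent — try it ⇒ O=7.
Step 2. [col 1: O + I ≡ K (mod 10)] I=6 is one option consistent with column 1 (O + I ≡ K (mod 10), carry-in 0) — take it ⇒ I=6.
Step 3. [Y] the sum has 6 digits but both addends have 5; that extra leading digit Y is the final carry, namely 1 ⇒ Y=1.
Step 4. [col 1: O + I ≡ K (mod 10)] column 1: given O=7, I=6, carry-in 0, and digits 1,6,7 already taken and all letters distinct, O+I≡K (mod 10) forces K=3. So K=3.
Step 5. [col 2: Y + Q ≡ P (mod 10)] column 2 (Y + Q ≡ P (mod 10), carry-in 1) doesn't pin P yet; pick P=2 and continue, so P=2.
Step 6. [col 2: Y + Q ≡ P (mod 10)] column 2: given Y=1, P=2, carry-in 1, and digits 1,2,3,6,7 already taken and all letters distinct, Y+Q≡P (mod 10) forces Q=0 ⇒ Q=0.
Step 7. [col 4: E + Y ≡ Q (mod 10)] from column 4 (Y=1, Q=0, carry-in 1, digits 0,1,2,3,6,7 already taken and all letters distinct): E must equal 8. So E=8.
Step 8. [col 5: P + Z ≡ P (mod 10)] from column 5 (P=2, carry-in 1, digits 0,1,2,3,6,7,8 already taken and all letters distinct): Z must equal 9, so Z=9.

Answer: E=8, I=6, K=3, O=7, P=2, Q=0, Y=1, Z=9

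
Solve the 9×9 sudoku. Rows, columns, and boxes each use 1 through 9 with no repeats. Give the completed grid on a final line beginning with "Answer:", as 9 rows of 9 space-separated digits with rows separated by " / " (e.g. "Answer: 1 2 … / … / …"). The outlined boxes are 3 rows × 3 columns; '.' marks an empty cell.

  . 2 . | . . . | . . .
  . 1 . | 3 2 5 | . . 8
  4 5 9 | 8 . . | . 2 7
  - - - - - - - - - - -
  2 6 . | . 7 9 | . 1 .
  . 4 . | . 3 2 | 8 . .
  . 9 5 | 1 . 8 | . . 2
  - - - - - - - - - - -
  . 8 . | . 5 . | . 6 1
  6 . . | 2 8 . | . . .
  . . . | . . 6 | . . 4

Step 1. [r3c7∈{1,3,6}] across row 3, 3 lands solely at r3c7. So r3c7=3.
Step 2. [r2c1∈{7}] only 7 remains possible at r2c1, so r2c1=7.
Step 3. [r1c7∈{1,4,5,6,9}] col 7 places 1 nowhere but r1c7. So r1c7=1.
Step 4. [r9c1∈{1,3,5,9}] col 1 places 5 nowhere but r9c1. So r9c1=5.
Step 5. [r5c3∈{1,7}] across box 4, 7 lands solely at r5c3. So r5c3=7.
Step 6. [r3c5∈{1,6}] r3c5 is the only open cell in row 3 admitting 6. So r3c5=6.
Step 7. [r6c1∈{3}] only 3 remains possible at r6c1 ⇒ r6c1=3.
Step 8. [r1c3∈{3,6,8}] r1c3 is the only open cell in row 1 admitting 3, so r1c3=3.
Step 9. [r6c7∈{4,6,7}] r6c7 is the only open cell in row 6 admitting 6, so r6c7=6.
Step 10. [r9c8∈{3,7,8,9}] 8 has one home in row 9: r9c8 ⇒ r9c8=8.
Step 11. [r8c8∈{3,5,7,9}] 3 has one home in col 8: r8c8. So r8c8=3.
Step 12. [r8c2∈{7}] nothing but 7 survives at r8c2, so r8c2=7.
Step 13. [r9c5∈{1,9}] r9c5 is the only open cell in col 5 admitting 1 ⇒ r9c5=1.
Step 14. [r1c5∈{4,9}] across col 5, 9 lands solely at r1c5, so r1c5=9.
Step 15. [r8c6∈{4}] r8c6's peers cover all but 4 ⇒ r8c6=4.
Step 16. [r1c4∈{4,7}] across box 2, 4 lands solely at r1c4 ⇒ r1c4=4.
Step 17. [r4c7∈{4,5}] across row 4, 4 lands solely at r4c7 ⇒ r4c7=4.
Step 18. [r2c7∈{9}] r2c7 has the single candidate 9, so r2c7=9.
Step 19. [r1c8∈{5}] r1c8's peers cover all but 5, so r1c8=5.
Step 20. [r8c9∈{5,9}] r8c9 is the only open cell in row 8 admitting 9. So r8c9=9.
Step 21. [r5c9∈{5}] r5c9 has the single candidate 5 ⇒ r5c9=5.
Step 22. [r9c3∈{2}] r9c3 is down to just 2 ⇒ r9c3=2.
Step 23. [r9c7∈{7}] nothing but 7 survives at r9c7 ⇒ r9c7=7.
Step 24. [r7c4∈{7,9}] col 4 places 7 nowhere but r7c4. So r7c4=7.
Step 25. [r7c3∈{4}] r7c3 has the single candidate 4. So r7c3=4.
Step 26. [r9c4∈{9}] nothing but 9 survives at r9c4 ⇒ r9c4=9.
Step 27. [r5c8∈{9}] only 9 remains possible at r5c8. So r5c8=9.
Step 28. [r6c5∈{4}] nothing but 4 survives at r6c5 ⇒ r6c5=4.
Step 29. [r7c7∈{2}] only 2 remains possible at r7c7. So r7c7=2.
Step 30. [r8c3∈{1}] r8c3 has the single candidate 1. So r8c3=1.
Step 31. [r5c4∈{6}] r5c4's peers cover all but 6, so r5c4=6.
Step 32. [r8c7∈{5}] r8c7 is down to just 5 ⇒ r8c7=5.
Step 33. [r1c6∈{7}] nothing but 7 survives at r1c6 ⇒ r1c6=7.
Step 34. [r1c9∈{6}] only 6 remains possible at r1c9, so r1c9=6.
Step 35. [r4c3∈{8}] r4c3's peers cover all but 8 ⇒ r4c3=8.
Step 36. [r1c1∈{8}] only 8 remains possible at r1c1. So r1c1=8.
Step 37. [r4c9∈{3}] nothing but 3 survives at r4c9 ⇒ r4c9=3.
Step 38. [r7c1∈{9}] only 9 remains possible at r7c1 ⇒ r7c1=9.
Step 39. [r6c8∈{7}] r6c8's peers cover all but 7 ⇒ r6c8=7.
Step 40. [r7c6∈{3}] r7c6 is down to just 3. So r7c6=3.
Step 41. [r9c2∈{3}] nothing but 3 survives at r9c2, so r9c2=3.
Step 42. [r2c3∈{6}] r2c3 has the single candidate 6 ⇒ r2c3=6.
Step 43. [r5c1∈{1}] only 1 remains possible at r5c1, so r5c1=1.
Step 44. [r3c6∈{1}] r3c6 has the single candidate 1, so r3c6=1.
Step 45. [r4c4∈{5}] only 5 remains possible at r4c4. So r4c4=5.
Step 46. [r2c8∈{4}] nothing but 4 survives at r2c8. So r2c8=4.

Answer: 8 2 3 4 9 7 1 5 6 / 7 1 6 3 2 5 9 4 8 / 4 5 9 8 6 1 3 2 7 / 2 6 8 5 7 9 4 1 3 / 1 4 7 6 3 2 8 9 5 / 3 9 5 1 4 8 6 7 2 / 9 8 4 7 5 3 2 6 1 / 6 7 1 2 8 4 5 3 9 / 5 3 2 9 1 6 7 8 4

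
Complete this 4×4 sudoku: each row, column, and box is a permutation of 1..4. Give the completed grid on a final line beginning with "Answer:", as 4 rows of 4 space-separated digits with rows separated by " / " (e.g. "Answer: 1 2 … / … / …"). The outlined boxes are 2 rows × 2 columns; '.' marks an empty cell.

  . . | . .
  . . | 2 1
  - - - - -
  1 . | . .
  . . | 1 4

Step 1. [r3c2∈{2,3,4}] in row 3, 4 fits only at r3c2, so r3c2=4.
Step 2. [r2c2∈{3}] r2c2's peers cover all but 3, so r2c2=3.
Step 3. [r3c3∈{3}] r3c3's peers cover all but 3, so r3c3=3.
Step 4. [r4c2∈{2}] r4c2 has the single candidate 2. So r4c2=2.
Step 5. [r1c1∈{2,4}] in row 1, 2 fits only at r1c1. So r1c1=2.
Step 6. [r4c1∈{3}] r4c1's peers cover all but 3. So r4c1=3.
Step 7. [r1c2∈{1}] r1c2 has the single candidate 1. So r1c2=1.
Step 8. [r1c4∈{3}] nothing but 3 survives at r1c4. So r1c4=3.
Step 9. [r2c1∈{4}] r2c1 has the single candidate 4, so r2c1=4.
Step 10. [r3c4∈{2}] r3c4 has the single candidate 2, so r3c4=2.
Step 11. [r1c3∈{4}] only 4 remains possible at r1c3 ⇒ r1c3=4.

Answer: 2 1 4 3 / 4 3 2 1 / 1 4 3 2 / 3 2 1 4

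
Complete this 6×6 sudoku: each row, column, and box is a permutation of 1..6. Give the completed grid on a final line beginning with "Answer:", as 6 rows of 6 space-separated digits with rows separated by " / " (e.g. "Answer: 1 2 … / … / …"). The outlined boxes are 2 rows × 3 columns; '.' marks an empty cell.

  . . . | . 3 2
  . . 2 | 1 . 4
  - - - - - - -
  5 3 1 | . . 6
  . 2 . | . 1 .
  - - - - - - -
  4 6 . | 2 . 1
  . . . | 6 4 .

Step 1. [r6c6∈{3,5}] in box 6, 3 fits only at r6c6. So r6c6=3.
Step 2. [r2c2∈{5}] r2c2 is down to just 5, so r2c2=5.
Step 3. [r4c1∈{6}] only 6 remains possible at r4c1. So r4c1=6.
Step 4. [r1c1∈{1}] r1c1's peers cover all but 1. So r1c1=1.
Step 5. [r4c4∈{3,4,5}] r4c4 is the only open cell in row 4 admitting 3, so r4c4=3.
Step 6. [r1c2∈{4}] only 4 remains possible at r1c2. So r1c2=4.
Step 7. [r5c5∈{5}] r5c5 has the single candidate 5 ⇒ r5c5=5.
Step 8. [r4c6∈{5}] nothing but 5 survives at r4c6, so r4c6=5.
Step 9. [r1c4∈{5}] r1c4 has the single candidate 5. So r1c4=5.
Step 10. [r6c2∈{1}] r6c2's peers cover all but 1, so r6c2=1.
Step 11. [r4c3∈{4}] r4c3 is down to just 4, so r4c3=4.
Step 12. [r6c1∈{2}] only 2 remains possible at r6c1 ⇒ r6c1=2.
Step 13. [r2c1∈{3}] only 3 remains possible at r2c1. So r2c1=3.
Step 14. [r3c4∈{4}] r3c4 is down to just 4 ⇒ r3c4=4.
Step 15. [r1c3∈{6}] r1c3 has the single candidate 6, so r1c3=6.
Step 16. [r5c3∈{3}] r5c3 is down to just 3, so r5c3=3.
Step 17. [r2c5∈{6}] r2c5 is down to just 6 ⇒ r2c5=6.
Step 18. [r6c3∈{5}] r6c3's peers cover all but 5, so r6c3=5.
Step 19. [r3c5∈{2}] r3c5 has the single candidate 2 ⇒ r3c5=2.

Answer: 1 4 6 5 3 2 / 3 5 2 1 6 4 / 5 3 1 4 2 6 / 6 2 4 3 1 5 / 4 6 3 2 5 1 / 2 1 5 6 4 3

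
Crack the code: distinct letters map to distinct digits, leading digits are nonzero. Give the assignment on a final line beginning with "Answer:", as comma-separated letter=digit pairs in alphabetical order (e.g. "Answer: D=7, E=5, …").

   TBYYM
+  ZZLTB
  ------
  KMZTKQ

Step 1. [col 1: M + B ≡ Q (mod 10)] B=9 is one option consistent with column 1 (M + B ≡ Q (mod 10), carry-in 0) — take it, so B=9.
Step 2. [col 1: M + B ≡ Q (mod 10)] column 1 (M + B ≡ Q (mod 10), carry-in 0) doesn't pin Q yet; pick Q=2 and continue ⇒ Q=2.
Step 3. [K] adding two 5-digit numbers gives at most 5+1 digits, and here it does — K is that final carry and must be 1, so K=1.
Step 4. [col 1: M + B ≡ Q (mod 10)] in column 1 we have M+B≡Q with carry-in 0; given B=9, Q=2 and digits 1,2,9 already taken and all letters distinct, that pins M to 3, so M=3.
Step 5. [col 2: Y + T ≡ K (mod 10)] Y=6 is one option consistent with column 2 (Y + T ≡ K (mod 10), carry-in 1) — take it ⇒ Y=6.
Step 6. [col 2: Y + T ≡ K (mod 10)] in column 2 we have Y+T≡K with carry-in 1; given Y=6, K=1 and digits 1,2,3,6,9 already taken and all letters distinct, that pins T to 4. So T=4.
Step 7. [col 3: Y + L ≡ T (mod 10)] column 3: given Y=6, T=4, carry-in 1, and digits 1,2,3,4,6,9 already taken and all letters distinct, Y+L≡T (mod 10) forces L=7, so L=7.
Step 8. [col 4: B + Z ≡ Z (mod 10)] column 4 (B + Z ≡ Z (mod 10), carry-in 1) doesn't pin Z yet; pick Z=8 and continue ⇒ Z=8.

Answer: B=9, K=1, L=7, M=3, Q=2, T=4, Y=6, Z=8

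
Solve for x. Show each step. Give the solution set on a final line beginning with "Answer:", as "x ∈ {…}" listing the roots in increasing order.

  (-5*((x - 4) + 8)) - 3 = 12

Step 1. [(-5*((x - 4) + 8)) - 3 = 12] add 3: x sits inside (… - 3), so sub: -5*((x - 4) + 8) = 15.
Step 2. [-5*((x - 4) + 8) = 15] -5 out front; divide by -5, so div: (x - 4) + 8 = -3.
Step 3. [(x - 4) + 8 = -3] peel the +8: subtract 8 from each side ⇒ sub: x - 4 = -11.
Step 4. [x - 4 = -11] add 4: x sits inside (… - 4). So sub: x = -7.

Answer: x ∈ {-7}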